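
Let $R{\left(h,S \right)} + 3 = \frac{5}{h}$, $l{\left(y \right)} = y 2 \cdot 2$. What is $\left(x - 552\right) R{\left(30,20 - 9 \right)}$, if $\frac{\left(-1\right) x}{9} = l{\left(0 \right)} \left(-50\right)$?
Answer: $1564$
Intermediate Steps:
$l{\left(y \right)} = 4 y$ ($l{\left(y \right)} = 2 y 2 = 4 y$)
$R{\left(h,S \right)} = -3 + \frac{5}{h}$
$x = 0$ ($x = - 9 \cdot 4 \cdot 0 \left(-50\right) = - 9 \cdot 0 \left(-50\right) = \left(-9\right) 0 = 0$)
$\left(x - 552\right) R{\left(30,20 - 9 \right)} = \left(0 - 552\right) \left(-3 + \frac{5}{30}\right) = - 552 \left(-3 + 5 \cdot \frac{1}{30}\right) = - 552 \left(-3 + \frac{1}{6}\right) = \left(-552\right) \left(- \frac{17}{6}\right) = 1564$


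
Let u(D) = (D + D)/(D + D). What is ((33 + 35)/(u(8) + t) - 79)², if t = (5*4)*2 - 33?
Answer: 19881/4 ≈ 4970.3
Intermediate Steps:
u(D) = 1 (u(D) = (2*D)/((2*D)) = (2*D)*(1/(2*D)) = 1)
t = 7 (t = 20*2 - 33 = 40 - 33 = 7)
((33 + 35)/(u(8) + t) - 79)² = ((33 + 35)/(1 + 7) - 79)² = (68/8 - 79)² = (68*(⅛) - 79)² = (17/2 - 79)² = (-141/2)² = 19881/4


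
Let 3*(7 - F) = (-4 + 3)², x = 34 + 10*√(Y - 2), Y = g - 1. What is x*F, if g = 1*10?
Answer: 680/3 + 200*√7/3 ≈ 403.05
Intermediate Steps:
g = 10
Y = 9 (Y = 10 - 1 = 9)
x = 34 + 10*√7 (x = 34 + 10*√(9 - 2) = 34 + 10*√7 ≈ 60.458)
F = 20/3 (F = 7 - (-4 + 3)²/3 = 7 - ⅓*(-1)² = 7 - ⅓*1 = 7 - ⅓ = 20/3 ≈ 6.6667)
x*F = (34 + 10*√7)*(20/3) = 680/3 + 200*√7/3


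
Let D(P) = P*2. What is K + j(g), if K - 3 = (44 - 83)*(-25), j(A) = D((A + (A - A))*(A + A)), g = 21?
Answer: 2742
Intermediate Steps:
D(P) = 2*P
j(A) = 4*A**2 (j(A) = 2*((A + (A - A))*(A + A)) = 2*((A + 0)*(2*A)) = 2*(A*(2*A)) = 2*(2*A**2) = 4*A**2)
K = 978 (K = 3 + (44 - 83)*(-25) = 3 - 39*(-25) = 3 + 975 = 978)
K + j(g) = 978 + 4*21**2 = 978 + 4*441 = 978 + 1764 = 2742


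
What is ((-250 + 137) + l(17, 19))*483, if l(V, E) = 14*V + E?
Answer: 69552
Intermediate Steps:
l(V, E) = E + 14*V
((-250 + 137) + l(17, 19))*483 = ((-250 + 137) + (19 + 14*17))*483 = (-113 + (19 + 238))*483 = (-113 + 257)*483 = 144*483 = 69552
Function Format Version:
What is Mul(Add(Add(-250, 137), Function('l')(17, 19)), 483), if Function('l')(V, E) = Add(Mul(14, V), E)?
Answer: 69552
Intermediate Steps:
Function('l')(V, E) = Add(E, Mul(14, V))
Mul(Add(Add(-250, 137), Function('l')(17, 19)), 483) = Mul(Add(Add(-250, 137), Add(19, Mul(14, 17))), 483) = Mul(Add(-113, Add(19, 238)), 483) = Mul(Add(-113, 257), 483) = Mul(144, 483) = 69552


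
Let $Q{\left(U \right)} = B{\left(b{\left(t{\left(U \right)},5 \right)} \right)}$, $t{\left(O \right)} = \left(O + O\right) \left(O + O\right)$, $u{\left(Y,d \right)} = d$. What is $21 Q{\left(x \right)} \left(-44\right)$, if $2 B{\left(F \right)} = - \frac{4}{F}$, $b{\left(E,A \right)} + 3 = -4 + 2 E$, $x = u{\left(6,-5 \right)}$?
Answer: $\frac{1848}{193} \approx 9.5751$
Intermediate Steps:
$x = -5$
$t{\left(O \right)} = 4 O^{2}$ ($t{\left(O \right)} = 2 O 2 O = 4 O^{2}$)
$b{\left(E,A \right)} = -7 + 2 E$ ($b{\left(E,A \right)} = -3 + \left(-4 + 2 E\right) = -7 + 2 E$)
$B{\left(F \right)} = - \frac{2}{F}$ ($B{\left(F \right)} = \frac{\left(-4\right) \frac{1}{F}}{2} = - \frac{2}{F}$)
$Q{\left(U \right)} = - \frac{2}{-7 + 8 U^{2}}$ ($Q{\left(U \right)} = - \frac{2}{-7 + 2 \cdot 4 U^{2}} = - \frac{2}{-7 + 8 U^{2}}$)
$21 Q{\left(x \right)} \left(-44\right) = 21 \left(- \frac{2}{-7 + 8 \left(-5\right)^{2}}\right) \left(-44\right) = 21 \left(- \frac{2}{-7 + 8 \cdot 25}\right) \left(-44\right) = 21 \left(- \frac{2}{-7 + 200}\right) \left(-44\right) = 21 \left(- \frac{2}{193}\right) \left(-44\right) = \left(- \frac{42}{193}\right) \left(-44\right) = \frac{1848}{193}$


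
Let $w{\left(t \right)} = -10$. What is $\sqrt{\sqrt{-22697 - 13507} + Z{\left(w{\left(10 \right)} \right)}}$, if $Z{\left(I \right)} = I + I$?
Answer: $\sqrt{-20 + 2 i \sqrt{9051}} \approx 9.2553 + 10.279 i$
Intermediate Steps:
$Z{\left(I \right)} = 2 I$
$\sqrt{\sqrt{-22697 - 13507} + Z{\left(w{\left(10 \right)} \right)}} = \sqrt{\sqrt{-22697 - 13507} + 2 \left(-10\right)} = \sqrt{\sqrt{-36204} - 20} = \sqrt{2 i \sqrt{9051} - 20} = \sqrt{-20 + 2 i \sqrt{9051}}$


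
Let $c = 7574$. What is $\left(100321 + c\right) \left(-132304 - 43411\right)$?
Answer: $-18958769925$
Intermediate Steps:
$\left(100321 + c\right) \left(-132304 - 43411\right) = \left(100321 + 7574\right) \left(-132304 - 43411\right) = 107895 \left(-175715\right) = -18958769925$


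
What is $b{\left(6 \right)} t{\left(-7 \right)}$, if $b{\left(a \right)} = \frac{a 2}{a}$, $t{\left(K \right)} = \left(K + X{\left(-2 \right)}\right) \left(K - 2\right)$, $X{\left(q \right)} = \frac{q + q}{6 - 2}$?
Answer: $144$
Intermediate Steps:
$X{\left(q \right)} = \frac{q}{2}$ ($X{\left(q \right)} = \frac{2 q}{4} = 2 q \frac{1}{4} = \frac{q}{2}$)
$t{\left(K \right)} = \left(-1 + K\right) \left(-2 + K\right)$ ($t{\left(K \right)} = \left(K + \frac{1}{2} \left(-2\right)\right) \left(K - 2\right) = \left(K - 1\right) \left(-2 + K\right) = \left(-1 + K\right) \left(-2 + K\right)$)
$b{\left(a \right)} = 2$ ($b{\left(a \right)} = \frac{2 a}{a} = 2$)
$b{\left(6 \right)} t{\left(-7 \right)} = 2 \left(2 + \left(-7\right)^{2} - -21\right) = 2 \left(2 + 49 + 21\right) = 2 \cdot 72 = 144$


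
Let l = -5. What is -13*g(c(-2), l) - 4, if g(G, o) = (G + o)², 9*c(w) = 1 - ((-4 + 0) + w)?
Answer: -19096/81 ≈ -235.75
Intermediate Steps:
c(w) = 5/9 - w/9 (c(w) = (1 - ((-4 + 0) + w))/9 = (1 - (-4 + w))/9 = (1 + (4 - w))/9 = (5 - w)/9 = 5/9 - w/9)
-13*g(c(-2), l) - 4 = -13*((5/9 - ⅑*(-2)) - 5)² - 4 = -13*((5/9 + 2/9) - 5)² - 4 = -13*(7/9 - 5)² - 4 = -13*(-38/9)² - 4 = -13*1444/81 - 4 = -18772/81 - 4 = -19096/81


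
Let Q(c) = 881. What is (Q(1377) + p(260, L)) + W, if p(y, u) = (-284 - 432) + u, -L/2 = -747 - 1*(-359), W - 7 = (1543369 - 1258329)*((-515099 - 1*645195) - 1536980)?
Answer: -768830980012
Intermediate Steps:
W = -768830980953 (W = 7 + (1543369 - 1258329)*((-515099 - 1*645195) - 1536980) = 7 + 285040*((-515099 - 645195) - 1536980) = 7 + 285040*(-1160294 - 1536980) = 7 + 285040*(-2697274) = 7 - 768830980960 = -768830980953)
L = 776 (L = -2*(-747 - 1*(-359)) = -2*(-747 + 359) = -2*(-388) = 776)
p(y, u) = -716 + u
(Q(1377) + p(260, L)) + W = (881 + (-716 + 776)) - 768830980953 = (881 + 60) - 768830980953 = 941 - 768830980953 = -768830980012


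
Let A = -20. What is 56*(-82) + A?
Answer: -4612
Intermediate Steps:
56*(-82) + A = 56*(-82) - 20 = -4592 - 20 = -4612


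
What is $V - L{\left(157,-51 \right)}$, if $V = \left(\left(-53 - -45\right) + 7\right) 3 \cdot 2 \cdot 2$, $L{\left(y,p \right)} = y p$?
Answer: $7995$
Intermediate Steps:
$L{\left(y,p \right)} = p y$
$V = -12$ ($V = \left(\left(-53 + 45\right) + 7\right) 6 \cdot 2 = \left(-8 + 7\right) 12 = \left(-1\right) 12 = -12$)
$V - L{\left(157,-51 \right)} = -12 - \left(-51\right) 157 = -12 - -8007 = -12 + 8007 = 7995$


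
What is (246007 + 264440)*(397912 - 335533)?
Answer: 31841173413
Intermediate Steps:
(246007 + 264440)*(397912 - 335533) = 510447*62379 = 31841173413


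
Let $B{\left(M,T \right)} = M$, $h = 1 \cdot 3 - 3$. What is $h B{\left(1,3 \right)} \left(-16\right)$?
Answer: $0$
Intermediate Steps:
$h = 0$ ($h = 3 - 3 = 0$)
$h B{\left(1,3 \right)} \left(-16\right) = 0 \cdot 1 \left(-16\right) = 0 \left(-16\right) = 0$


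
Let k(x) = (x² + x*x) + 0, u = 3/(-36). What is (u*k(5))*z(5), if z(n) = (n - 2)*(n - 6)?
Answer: 25/2 ≈ 12.500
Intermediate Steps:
u = -1/12 (u = 3*(-1/36) = -1/12 ≈ -0.083333)
k(x) = 2*x² (k(x) = (x² + x²) + 0 = 2*x² + 0 = 2*x²)
z(n) = (-6 + n)*(-2 + n) (z(n) = (-2 + n)*(-6 + n) = (-6 + n)*(-2 + n))
(u*k(5))*z(5) = (-5²/6)*(12 + 5² - 8*5) = (-25/6)*(12 + 25 - 40) = -1/12*50*(-3) = -25/6*(-3) = 25/2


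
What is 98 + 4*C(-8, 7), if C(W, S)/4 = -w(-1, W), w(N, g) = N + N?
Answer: 130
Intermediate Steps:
w(N, g) = 2*N
C(W, S) = 8 (C(W, S) = 4*(-2*(-1)) = 4*(-1*(-2)) = 4*2 = 8)
98 + 4*C(-8, 7) = 98 + 4*8 = 98 + 32 = 130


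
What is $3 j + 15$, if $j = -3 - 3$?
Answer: $-3$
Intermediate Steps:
$j = -6$
$3 j + 15 = 3 \left(-6\right) + 15 = -18 + 15 = -3$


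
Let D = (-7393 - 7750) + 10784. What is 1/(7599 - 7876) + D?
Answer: -1207444/277 ≈ -4359.0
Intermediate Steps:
D = -4359 (D = -15143 + 10784 = -4359)
1/(7599 - 7876) + D = 1/(7599 - 7876) - 4359 = 1/(-277) - 4359 = -1/277 - 4359 = -1207444/277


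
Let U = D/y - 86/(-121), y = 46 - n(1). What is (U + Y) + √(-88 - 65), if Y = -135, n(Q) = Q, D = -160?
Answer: -150113/1089 + 3*I*√17 ≈ -137.84 + 12.369*I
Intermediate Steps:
y = 45 (y = 46 - 1*1 = 46 - 1 = 45)
U = -3098/1089 (U = -160/45 - 86/(-121) = -160*1/45 - 86*(-1/121) = -32/9 + 86/121 = -3098/1089 ≈ -2.8448)
(U + Y) + √(-88 - 65) = (-3098/1089 - 135) + √(-88 - 65) = -150113/1089 + √(-153) = -150113/1089 + 3*I*√17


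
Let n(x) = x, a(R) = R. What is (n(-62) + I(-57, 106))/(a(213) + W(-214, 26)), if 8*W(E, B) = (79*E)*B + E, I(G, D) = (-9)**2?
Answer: -76/219033 ≈ -0.00034698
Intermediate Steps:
I(G, D) = 81
W(E, B) = E/8 + 79*B*E/8 (W(E, B) = ((79*E)*B + E)/8 = (79*B*E + E)/8 = (E + 79*B*E)/8 = E/8 + 79*B*E/8)
(n(-62) + I(-57, 106))/(a(213) + W(-214, 26)) = (-62 + 81)/(213 + (1/8)*(-214)*(1 + 79*26)) = 19/(213 + (1/8)*(-214)*(1 + 2054)) = 19/(213 + (1/8)*(-214)*2055) = 19/(213 - 219885/4) = 19/(-219033/4) = 19*(-4/219033) = -76/219033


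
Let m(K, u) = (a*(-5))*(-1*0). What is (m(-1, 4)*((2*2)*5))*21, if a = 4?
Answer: 0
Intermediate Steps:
m(K, u) = 0 (m(K, u) = (4*(-5))*(-1*0) = -20*0 = 0)
(m(-1, 4)*((2*2)*5))*21 = (0*((2*2)*5))*21 = (0*(4*5))*21 = (0*20)*21 = 0*21 = 0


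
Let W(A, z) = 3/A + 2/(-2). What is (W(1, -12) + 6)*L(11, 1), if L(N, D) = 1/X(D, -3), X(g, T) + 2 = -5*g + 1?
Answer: -4/3 ≈ -1.3333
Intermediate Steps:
W(A, z) = -1 + 3/A (W(A, z) = 3/A + 2*(-½) = 3/A - 1 = -1 + 3/A)
X(g, T) = -1 - 5*g (X(g, T) = -2 + (-5*g + 1) = -2 + (1 - 5*g) = -1 - 5*g)
L(N, D) = 1/(-1 - 5*D)
(W(1, -12) + 6)*L(11, 1) = ((3 - 1*1)/1 + 6)*(-1/(1 + 5*1)) = (1*(3 - 1) + 6)*(-1/(1 + 5)) = (1*2 + 6)*(-1/6) = (2 + 6)*(-1*⅙) = 8*(-⅙) = -4/3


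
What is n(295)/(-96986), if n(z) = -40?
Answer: 20/48493 ≈ 0.00041243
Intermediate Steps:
n(295)/(-96986) = -40/(-96986) = -40*(-1/96986) = 20/48493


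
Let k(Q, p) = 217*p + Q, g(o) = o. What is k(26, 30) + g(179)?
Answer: 6715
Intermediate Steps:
k(Q, p) = Q + 217*p
k(26, 30) + g(179) = (26 + 217*30) + 179 = (26 + 6510) + 179 = 6536 + 179 = 6715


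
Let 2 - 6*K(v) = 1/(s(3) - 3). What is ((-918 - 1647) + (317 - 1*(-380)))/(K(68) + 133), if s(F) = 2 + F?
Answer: -7472/533 ≈ -14.019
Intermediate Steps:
K(v) = 1/4 (K(v) = 1/3 - 1/(6*((2 + 3) - 3)) = 1/3 - 1/(6*(5 - 3)) = 1/3 - 1/6/2 = 1/3 - 1/6*1/2 = 1/3 - 1/12 = 1/4)
((-918 - 1647) + (317 - 1*(-380)))/(K(68) + 133) = ((-918 - 1647) + (317 - 1*(-380)))/(1/4 + 133) = (-2565 + (317 + 380))/(533/4) = (-2565 + 697)*(4/533) = -1868*4/533 = -7472/533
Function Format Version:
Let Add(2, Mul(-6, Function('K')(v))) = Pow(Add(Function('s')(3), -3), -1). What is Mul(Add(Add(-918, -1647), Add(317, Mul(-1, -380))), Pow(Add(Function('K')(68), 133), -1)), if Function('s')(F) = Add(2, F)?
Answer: Rational(-7472, 533) ≈ -14.019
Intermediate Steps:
Function('K')(v) = Rational(1, 4) (Function('K')(v) = Add(Rational(1, 3), Mul(Rational(-1, 6), Pow(Add(Add(2, 3), -3), -1))) = Add(Rational(1, 3), Mul(Rational(-1, 6), Pow(Add(5, -3), -1))) = Add(Rational(1, 3), Mul(Rational(-1, 6), Pow(2, -1))) = Add(Rational(1, 3), Mul(Rational(-1, 6), Rational(1, 2))) = Add(Rational(1, 3), Rational(-1, 12)) = Rational(1, 4))
Mul(Add(Add(-918, -1647), Add(317, Mul(-1, -380))), Pow(Add(Function('K')(68), 133), -1)) = Mul(Add(Add(-918, -1647), Add(317, Mul(-1, -380))), Pow(Add(Rational(1, 4), 133), -1)) = Mul(Add(-2565, Add(317, 380)), Pow(Rational(533, 4), -1)) = Mul(Add(-2565, 697), Rational(4, 533)) = Mul(-1868, Rational(4, 533)) = Rational(-7472, 533)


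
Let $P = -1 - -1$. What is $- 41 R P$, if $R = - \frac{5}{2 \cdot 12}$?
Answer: $0$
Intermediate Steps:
$R = - \frac{5}{24} \approx -0.20833$
$P = 0$ ($P = -1 + 1 = 0$)
$- 41 R P = \left(-41\right) \left(- \frac{5}{24}\right) 0 = \frac{205}{24} \cdot 0 = 0$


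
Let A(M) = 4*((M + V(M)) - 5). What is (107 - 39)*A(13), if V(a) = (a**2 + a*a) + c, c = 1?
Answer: 94384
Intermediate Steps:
V(a) = 1 + 2*a**2 (V(a) = (a**2 + a*a) + 1 = (a**2 + a**2) + 1 = 2*a**2 + 1 = 1 + 2*a**2)
A(M) = -16 + 4*M + 8*M**2 (A(M) = 4*((M + (1 + 2*M**2)) - 5) = 4*((1 + M + 2*M**2) - 5) = 4*(-4 + M + 2*M**2) = -16 + 4*M + 8*M**2)
(107 - 39)*A(13) = (107 - 39)*(-16 + 4*13 + 8*13**2) = 68*(-16 + 52 + 8*169) = 68*(-16 + 52 + 1352) = 68*1388 = 94384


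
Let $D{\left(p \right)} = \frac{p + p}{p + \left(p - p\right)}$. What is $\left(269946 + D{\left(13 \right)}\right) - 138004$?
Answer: $131944$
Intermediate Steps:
$D{\left(p \right)} = 2$ ($D{\left(p \right)} = \frac{2 p}{p + 0} = \frac{2 p}{p} = 2$)
$\left(269946 + D{\left(13 \right)}\right) - 138004 = \left(269946 + 2\right) - 138004 = 269948 - 138004 = 131944$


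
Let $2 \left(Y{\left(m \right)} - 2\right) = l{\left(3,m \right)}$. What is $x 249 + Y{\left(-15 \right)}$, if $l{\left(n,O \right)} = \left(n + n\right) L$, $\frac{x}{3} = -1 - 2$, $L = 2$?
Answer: $-2233$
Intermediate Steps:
$x = -9$ ($x = 3 \left(-1 - 2\right) = 3 \left(-3\right) = -9$)
$l{\left(n,O \right)} = 4 n$ ($l{\left(n,O \right)} = \left(n + n\right) 2 = 2 n 2 = 4 n$)
$Y{\left(m \right)} = 8$ ($Y{\left(m \right)} = 2 + \frac{4 \cdot 3}{2} = 2 + \frac{1}{2} \cdot 12 = 2 + 6 = 8$)
$x 249 + Y{\left(-15 \right)} = \left(-9\right) 249 + 8 = -2241 + 8 = -2233$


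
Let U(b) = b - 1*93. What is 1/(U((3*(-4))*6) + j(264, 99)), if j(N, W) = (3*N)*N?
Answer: 1/208923 ≈ 4.7865e-6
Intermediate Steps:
j(N, W) = 3*N²
U(b) = -93 + b (U(b) = b - 93 = -93 + b)
1/(U((3*(-4))*6) + j(264, 99)) = 1/((-93 + (3*(-4))*6) + 3*264²) = 1/((-93 - 12*6) + 3*69696) = 1/((-93 - 72) + 209088) = 1/(-165 + 209088) = 1/208923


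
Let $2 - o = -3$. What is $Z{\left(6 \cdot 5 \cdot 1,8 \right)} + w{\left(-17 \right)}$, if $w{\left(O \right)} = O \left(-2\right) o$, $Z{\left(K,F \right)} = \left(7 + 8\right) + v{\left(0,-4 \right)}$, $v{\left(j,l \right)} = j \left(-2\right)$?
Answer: $185$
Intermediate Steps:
$v{\left(j,l \right)} = - 2 j$
$o = 5$ ($o = 2 - -3 = 2 + 3 = 5$)
$Z{\left(K,F \right)} = 15$ ($Z{\left(K,F \right)} = \left(7 + 8\right) - 0 = 15 + 0 = 15$)
$w{\left(O \right)} = - 10 O$ ($w{\left(O \right)} = O \left(-2\right) 5 = - 2 O 5 = - 10 O$)
$Z{\left(6 \cdot 5 \cdot 1,8 \right)} + w{\left(-17 \right)} = 15 - -170 = 15 + 170 = 185$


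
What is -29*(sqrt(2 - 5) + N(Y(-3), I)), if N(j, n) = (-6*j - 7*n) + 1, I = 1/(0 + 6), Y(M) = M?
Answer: -3103/6 - 29*I*sqrt(3) ≈ -517.17 - 50.229*I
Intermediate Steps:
I = 1/6 ≈ 0.16667
N(j, n) = 1 - 7*n - 6*j (N(j, n) = (-7*n - 6*j) + 1 = 1 - 7*n - 6*j)
-29*(sqrt(2 - 5) + N(Y(-3), I)) = -29*(sqrt(2 - 5) + (1 - 7*1/6 - 6*(-3))) = -29*(sqrt(-3) + (1 - 7/6 + 18)) = -29*(I*sqrt(3) + 107/6) = -29*(107/6 + I*sqrt(3)) = -3103/6 - 29*I*sqrt(3)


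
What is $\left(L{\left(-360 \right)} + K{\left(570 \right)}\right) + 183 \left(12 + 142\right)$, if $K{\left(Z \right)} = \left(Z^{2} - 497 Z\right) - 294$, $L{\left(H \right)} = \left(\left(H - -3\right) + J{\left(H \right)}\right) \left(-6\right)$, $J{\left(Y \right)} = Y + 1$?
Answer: $73794$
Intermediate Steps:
$J{\left(Y \right)} = 1 + Y$
$L{\left(H \right)} = -24 - 12 H$ ($L{\left(H \right)} = \left(\left(H - -3\right) + \left(1 + H\right)\right) \left(-6\right) = \left(\left(H + 3\right) + \left(1 + H\right)\right) \left(-6\right) = \left(\left(3 + H\right) + \left(1 + H\right)\right) \left(-6\right) = \left(4 + 2 H\right) \left(-6\right) = -24 - 12 H$)
$K{\left(Z \right)} = -294 + Z^{2} - 497 Z$
$\left(L{\left(-360 \right)} + K{\left(570 \right)}\right) + 183 \left(12 + 142\right) = \left(\left(-24 - -4320\right) - \left(283584 - 324900\right)\right) + 183 \left(12 + 142\right) = \left(\left(-24 + 4320\right) - -41316\right) + 183 \cdot 154 = \left(4296 + 41316\right) + 28182 = 45612 + 28182 = 73794$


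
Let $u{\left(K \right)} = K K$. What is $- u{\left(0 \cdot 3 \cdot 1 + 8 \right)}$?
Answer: $-64$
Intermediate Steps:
$u{\left(K \right)} = K^{2}$
$- u{\left(0 \cdot 3 \cdot 1 + 8 \right)} = - \left(0 \cdot 3 \cdot 1 + 8\right)^{2} = - \left(0 \cdot 3 + 8\right)^{2} = - \left(0 + 8\right)^{2} = - 8^{2} = \left(-1\right) 64 = -64$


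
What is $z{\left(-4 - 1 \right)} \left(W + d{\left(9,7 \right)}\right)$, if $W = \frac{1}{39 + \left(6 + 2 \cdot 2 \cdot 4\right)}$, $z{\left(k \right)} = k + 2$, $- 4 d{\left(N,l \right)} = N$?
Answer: $\frac{1635}{244} \approx 6.7008$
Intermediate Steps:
$d{\left(N,l \right)} = - \frac{N}{4}$
$z{\left(k \right)} = 2 + k$
$W = \frac{1}{61}$ ($W = \frac{1}{39 + \left(6 + 4 \cdot 4\right)} = \frac{1}{39 + \left(6 + 16\right)} = \frac{1}{39 + 22} = \frac{1}{61} \approx 0.016393$)
$z{\left(-4 - 1 \right)} \left(W + d{\left(9,7 \right)}\right) = \left(2 - 5\right) \left(\frac{1}{61} - \frac{9}{4}\right) = \left(2 - 5\right) \left(- \frac{545}{244}\right) = \left(-3\right) \left(- \frac{545}{244}\right) = \frac{1635}{244}$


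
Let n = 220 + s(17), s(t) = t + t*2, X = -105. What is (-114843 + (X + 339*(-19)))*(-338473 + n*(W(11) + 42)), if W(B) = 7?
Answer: 39474974466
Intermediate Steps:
s(t) = 3*t (s(t) = t + 2*t = 3*t)
n = 271 (n = 220 + 3*17 = 220 + 51 = 271)
(-114843 + (X + 339*(-19)))*(-338473 + n*(W(11) + 42)) = (-114843 + (-105 + 339*(-19)))*(-338473 + 271*(7 + 42)) = (-114843 + (-105 - 6441))*(-338473 + 271*49) = (-114843 - 6546)*(-338473 + 13279) = -121389*(-325194) = 39474974466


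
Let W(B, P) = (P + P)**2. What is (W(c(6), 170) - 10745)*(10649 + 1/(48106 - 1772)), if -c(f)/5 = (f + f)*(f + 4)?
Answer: 51736585973785/46334 ≈ 1.1166e+9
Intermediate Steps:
c(f) = -10*f*(4 + f) (c(f) = -5*(f + f)*(f + 4) = -5*2*f*(4 + f) = -10*f*(4 + f))
W(B, P) = 4*P**2 (W(B, P) = (2*P)**2 = 4*P**2)
(W(c(6), 170) - 10745)*(10649 + 1/(48106 - 1772)) = (4*170**2 - 10745)*(10649 + 1/(48106 - 1772)) = (4*28900 - 10745)*(10649 + 1/46334) = (115600 - 10745)*(10649 + 1/46334) = 104855*(493410767/46334) = 51736585973785/46334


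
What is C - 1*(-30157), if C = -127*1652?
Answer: -179647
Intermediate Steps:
C = -209804
C - 1*(-30157) = -209804 - 1*(-30157) = -209804 + 30157 = -179647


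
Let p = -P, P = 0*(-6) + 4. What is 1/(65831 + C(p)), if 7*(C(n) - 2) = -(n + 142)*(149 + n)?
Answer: 7/440821 ≈ 1.5879e-5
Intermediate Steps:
P = 4 (P = 0 + 4 = 4)
p = -4 (p = -1*4 = -4)
C(n) = 2 - (142 + n)*(149 + n)/7 (C(n) = 2 + (-(n + 142)*(149 + n))/7 = 2 + (-(142 + n)*(149 + n))/7 = 2 - (142 + n)*(149 + n)/7)
1/(65831 + C(p)) = 1/(65831 + (-21144/7 - 291/7*(-4) - ⅐*(-4)²)) = 1/(65831 + (-21144/7 + 1164/7 - ⅐*16)) = 1/(65831 + (-21144/7 + 1164/7 - 16/7)) = 1/(65831 - 19996/7) = 1/(440821/7) = 7/440821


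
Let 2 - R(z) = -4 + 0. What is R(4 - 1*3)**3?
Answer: 216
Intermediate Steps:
R(z) = 6 (R(z) = 2 - (-4 + 0) = 2 - 1*(-4) = 2 + 4 = 6)
R(4 - 1*3)**3 = 6**3 = 216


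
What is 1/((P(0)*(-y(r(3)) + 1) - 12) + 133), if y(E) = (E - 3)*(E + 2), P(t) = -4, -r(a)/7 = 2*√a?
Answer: 815/1989539 - 56*√3/5968617 ≈ 0.00039339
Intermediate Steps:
r(a) = -14*√a
y(E) = (-3 + E)*(2 + E)
1/((P(0)*(-y(r(3)) + 1) - 12) + 133) = 1/((-4*(-(-6 + (-14*√3)² - (-14)*√3) + 1) - 12) + 133) = 1/((-4*(-(-6 + 588 + 14*√3) + 1) - 12) + 133) = 1/((-4*(-(582 + 14*√3) + 1) - 12) + 133) = 1/((-4*((-582 - 14*√3) + 1) - 12) + 133) = 1/((-4*(-581 - 14*√3) - 12) + 133) = 1/(((2324 + 56*√3) - 12) + 133) = 1/((2312 + 56*√3) + 133) = 1/(2445 + 56*√3)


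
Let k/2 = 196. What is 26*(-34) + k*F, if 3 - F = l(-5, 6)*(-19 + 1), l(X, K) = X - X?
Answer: 292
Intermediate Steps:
l(X, K) = 0
k = 392 (k = 2*196 = 392)
F = 3 (F = 3 - 0*(-19 + 1) = 3 - 0*(-18) = 3 - 1*0 = 3 + 0 = 3)
26*(-34) + k*F = 26*(-34) + 392*3 = -884 + 1176 = 292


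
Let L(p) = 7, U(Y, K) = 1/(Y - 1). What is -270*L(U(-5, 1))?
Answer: -1890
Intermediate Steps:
U(Y, K) = 1/(-1 + Y)
-270*L(U(-5, 1)) = -270*7 = -1890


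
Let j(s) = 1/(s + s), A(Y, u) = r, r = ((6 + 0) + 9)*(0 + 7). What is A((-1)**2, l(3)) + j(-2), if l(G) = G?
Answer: 419/4 ≈ 104.75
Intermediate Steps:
r = 105 (r = (6 + 9)*7 = 15*7 = 105)
A(Y, u) = 105
j(s) = 1/(2*s)
A((-1)**2, l(3)) + j(-2) = 105 + (1/2)/(-2) = 105 + (1/2)*(-1/2) = 105 - 1/4 = 419/4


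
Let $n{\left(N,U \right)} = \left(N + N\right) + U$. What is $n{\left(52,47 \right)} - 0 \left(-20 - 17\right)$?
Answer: $151$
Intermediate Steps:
$n{\left(N,U \right)} = U + 2 N$ ($n{\left(N,U \right)} = 2 N + U = U + 2 N$)
$n{\left(52,47 \right)} - 0 \left(-20 - 17\right) = \left(47 + 2 \cdot 52\right) - 0 \left(-20 - 17\right) = \left(47 + 104\right) - 0 \left(-37\right) = 151 - 0 = 151 + 0 = 151$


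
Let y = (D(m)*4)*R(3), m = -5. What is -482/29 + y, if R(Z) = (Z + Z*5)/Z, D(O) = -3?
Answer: -2570/29 ≈ -88.621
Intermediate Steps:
R(Z) = 6 (R(Z) = (Z + 5*Z)/Z = (6*Z)/Z = 6)
y = -72 (y = -3*4*6 = -12*6 = -72)
-482/29 + y = -482/29 - 72 = -2570/29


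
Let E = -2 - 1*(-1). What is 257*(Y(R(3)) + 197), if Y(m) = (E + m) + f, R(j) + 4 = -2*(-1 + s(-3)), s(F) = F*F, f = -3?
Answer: 44461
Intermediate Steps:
E = -1 (E = -2 + 1 = -1)
s(F) = F**2
R(j) = -20 (R(j) = -4 - 2*(-1 + (-3)**2) = -4 - 2*(-1 + 9) = -4 - 2*8 = -4 - 16 = -20)
Y(m) = -4 + m (Y(m) = (-1 + m) - 3 = -4 + m)
257*(Y(R(3)) + 197) = 257*((-4 - 20) + 197) = 257*(-24 + 197) = 257*173 = 44461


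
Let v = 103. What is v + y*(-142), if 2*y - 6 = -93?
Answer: 6280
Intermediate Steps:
y = -87/2 (y = 3 + (½)*(-93) = 3 - 93/2 = -87/2 ≈ -43.500)
v + y*(-142) = 103 - 87/2*(-142) = 103 + 6177 = 6280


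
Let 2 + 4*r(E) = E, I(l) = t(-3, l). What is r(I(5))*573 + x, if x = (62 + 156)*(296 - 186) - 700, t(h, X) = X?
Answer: 94839/4 ≈ 23710.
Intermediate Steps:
I(l) = l
r(E) = -½ + E/4
x = 23280 (x = 218*110 - 700 = 23980 - 700 = 23280)
r(I(5))*573 + x = (-½ + (¼)*5)*573 + 23280 = (-½ + 5/4)*573 + 23280 = (¾)*573 + 23280 = 1719/4 + 23280 = 94839/4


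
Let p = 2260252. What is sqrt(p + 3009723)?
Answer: 5*sqrt(210799) ≈ 2295.6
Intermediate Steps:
sqrt(p + 3009723) = sqrt(2260252 + 3009723) = sqrt(5269975) = 5*sqrt(210799)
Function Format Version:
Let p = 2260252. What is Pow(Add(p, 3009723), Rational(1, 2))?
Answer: Mul(5, Pow(210799, Rational(1, 2))) ≈ 2295.6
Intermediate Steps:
Pow(Add(p, 3009723), Rational(1, 2)) = Pow(Add(2260252, 3009723), Rational(1, 2)) = Pow(5269975, Rational(1, 2)) = Mul(5, Pow(210799, Rational(1, 2)))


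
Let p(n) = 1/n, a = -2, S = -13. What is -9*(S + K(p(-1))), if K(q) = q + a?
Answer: 144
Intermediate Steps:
p(n) = 1/n
K(q) = -2 + q (K(q) = q - 2 = -2 + q)
-9*(S + K(p(-1))) = -9*(-13 + (-2 + 1/(-1))) = -9*(-13 + (-2 - 1)) = -9*(-13 - 3) = -9*(-16) = 144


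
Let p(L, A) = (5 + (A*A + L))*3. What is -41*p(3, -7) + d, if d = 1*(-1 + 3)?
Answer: -7009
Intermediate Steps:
d = 2 (d = 1*2 = 2)
p(L, A) = 15 + 3*L + 3*A² (p(L, A) = (5 + (A² + L))*3 = (5 + (L + A²))*3 = (5 + L + A²)*3 = 15 + 3*L + 3*A²)
-41*p(3, -7) + d = -41*(15 + 3*3 + 3*(-7)²) + 2 = -41*(15 + 9 + 3*49) + 2 = -41*(15 + 9 + 147) + 2 = -41*171 + 2 = -7011 + 2 = -7009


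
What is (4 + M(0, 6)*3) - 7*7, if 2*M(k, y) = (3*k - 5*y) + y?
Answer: -81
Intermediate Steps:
M(k, y) = -2*y + 3*k/2 (M(k, y) = ((3*k - 5*y) + y)/2 = ((-5*y + 3*k) + y)/2 = (-4*y + 3*k)/2 = -2*y + 3*k/2)
(4 + M(0, 6)*3) - 7*7 = (4 + (-2*6 + (3/2)*0)*3) - 7*7 = (4 + (-12 + 0)*3) - 49 = (4 - 12*3) - 49 = (4 - 36) - 49 = -32 - 49 = -81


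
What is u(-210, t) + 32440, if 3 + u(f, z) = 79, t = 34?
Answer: 32516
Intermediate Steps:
u(f, z) = 76 (u(f, z) = -3 + 79 = 76)
u(-210, t) + 32440 = 76 + 32440 = 32516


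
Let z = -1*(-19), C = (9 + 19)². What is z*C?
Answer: 14896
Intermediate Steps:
C = 784 (C = 28² = 784)
z = 19
z*C = 19*784 = 14896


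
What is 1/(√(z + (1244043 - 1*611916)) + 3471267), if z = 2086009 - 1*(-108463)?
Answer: 3471267/12049691758690 - √2826599/12049691758690 ≈ 2.8794e-7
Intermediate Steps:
z = 2194472 (z = 2086009 + 108463 = 2194472)
1/(√(z + (1244043 - 1*611916)) + 3471267) = 1/(√(2194472 + (1244043 - 1*611916)) + 3471267) = 1/(√(2194472 + (1244043 - 611916)) + 3471267) = 1/(√(2194472 + 632127) + 3471267) = 1/(√2826599 + 3471267) = 1/(3471267 + √2826599)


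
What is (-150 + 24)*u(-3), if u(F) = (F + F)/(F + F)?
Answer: -126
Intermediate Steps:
u(F) = 1 (u(F) = (2*F)/((2*F)) = (2*F)*(1/(2*F)) = 1)
(-150 + 24)*u(-3) = (-150 + 24)*1 = -126*1 = -126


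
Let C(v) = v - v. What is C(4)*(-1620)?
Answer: 0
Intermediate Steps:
C(v) = 0
C(4)*(-1620) = 0*(-1620) = 0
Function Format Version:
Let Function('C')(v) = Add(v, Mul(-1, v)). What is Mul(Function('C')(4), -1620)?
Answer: 0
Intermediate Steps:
Function('C')(v) = 0
Mul(Function('C')(4), -1620) = Mul(0, -1620) = 0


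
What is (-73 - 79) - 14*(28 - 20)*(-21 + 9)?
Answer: 1192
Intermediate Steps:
(-73 - 79) - 14*(28 - 20)*(-21 + 9) = -152 - 112*(-12) = -152 - 14*(-96) = -152 + 1344 = 1192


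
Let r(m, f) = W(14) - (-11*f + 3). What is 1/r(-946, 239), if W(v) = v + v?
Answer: 1/2654 ≈ 0.00037679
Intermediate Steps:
W(v) = 2*v
r(m, f) = 25 + 11*f (r(m, f) = 2*14 - (-11*f + 3) = 28 - (3 - 11*f) = 28 + (-3 + 11*f) = 25 + 11*f)
1/r(-946, 239) = 1/(25 + 11*239) = 1/(25 + 2629) = 1/2654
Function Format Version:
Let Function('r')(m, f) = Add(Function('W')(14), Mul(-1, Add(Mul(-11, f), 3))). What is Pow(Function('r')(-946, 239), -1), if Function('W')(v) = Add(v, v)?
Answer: Rational(1, 2654) ≈ 0.00037679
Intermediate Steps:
Function('W')(v) = Mul(2, v)
Function('r')(m, f) = Add(25, Mul(11, f)) (Function('r')(m, f) = Add(Mul(2, 14), Mul(-1, Add(Mul(-11, f), 3))) = Add(28, Mul(-1, Add(3, Mul(-11, f)))) = Add(28, Add(-3, Mul(11, f))) = Add(25, Mul(11, f)))
Pow(Function('r')(-946, 239), -1) = Pow(Add(25, Mul(11, 239)), -1) = Pow(Add(25, 2629), -1) = Pow(2654, -1) = Rational(1, 2654)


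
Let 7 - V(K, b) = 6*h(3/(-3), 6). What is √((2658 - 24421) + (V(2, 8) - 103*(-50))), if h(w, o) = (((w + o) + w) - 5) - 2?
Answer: 2*I*√4147 ≈ 128.79*I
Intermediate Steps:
h(w, o) = -7 + o + 2*w (h(w, o) = (((o + w) + w) - 5) - 2 = ((o + 2*w) - 5) - 2 = (-5 + o + 2*w) - 2 = -7 + o + 2*w)
V(K, b) = 25 (V(K, b) = 7 - 6*(-7 + 6 + 2*(3/(-3))) = 7 - 6*(-7 + 6 + 2*(3*(-⅓))) = 7 - 6*(-7 + 6 + 2*(-1)) = 7 - 6*(-7 + 6 - 2) = 7 - 6*(-3) = 7 - 1*(-18) = 7 + 18 = 25)
√((2658 - 24421) + (V(2, 8) - 103*(-50))) = √((2658 - 24421) + (25 - 103*(-50))) = √(-21763 + (25 + 5150)) = √(-21763 + 5175) = √(-16588) = 2*I*√4147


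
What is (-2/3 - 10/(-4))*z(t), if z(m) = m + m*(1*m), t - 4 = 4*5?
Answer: 1100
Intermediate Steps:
t = 24 (t = 4 + 4*5 = 4 + 20 = 24)
z(m) = m + m² (z(m) = m + m*m = m + m²)
(-2/3 - 10/(-4))*z(t) = (-2/3 - 10/(-4))*(24*(1 + 24)) = (-2*⅓ - 10*(-¼))*(24*25) = (-⅔ + 5/2)*600 = (11/6)*600 = 1100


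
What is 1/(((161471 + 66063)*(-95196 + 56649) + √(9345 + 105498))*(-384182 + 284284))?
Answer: 1461792183/1280794087899538079143063 + √114843/7684764527397228474858378 ≈ 1.1413e-15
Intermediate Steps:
1/(((161471 + 66063)*(-95196 + 56649) + √(9345 + 105498))*(-384182 + 284284)) = 1/((227534*(-38547) + √114843)*(-99898)) = 1/((-8770753098 + √114843)*(-99898)) = 1/(876180692984004 - 99898*√114843)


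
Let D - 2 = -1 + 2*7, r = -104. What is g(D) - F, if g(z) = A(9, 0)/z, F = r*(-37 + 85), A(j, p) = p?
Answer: 4992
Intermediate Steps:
D = 15 (D = 2 + (-1 + 2*7) = 2 + (-1 + 14) = 2 + 13 = 15)
F = -4992 (F = -104*(-37 + 85) = -104*48 = -4992)
g(z) = 0 (g(z) = 0/z = 0)
g(D) - F = 0 - 1*(-4992) = 0 + 4992 = 4992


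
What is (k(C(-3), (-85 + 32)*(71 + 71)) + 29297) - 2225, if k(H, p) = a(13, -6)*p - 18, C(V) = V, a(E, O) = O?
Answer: 72210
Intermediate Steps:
k(H, p) = -18 - 6*p (k(H, p) = -6*p - 18 = -18 - 6*p)
(k(C(-3), (-85 + 32)*(71 + 71)) + 29297) - 2225 = ((-18 - 6*(-85 + 32)*(71 + 71)) + 29297) - 2225 = ((-18 - (-318)*142) + 29297) - 2225 = ((-18 - 6*(-7526)) + 29297) - 2225 = ((-18 + 45156) + 29297) - 2225 = (45138 + 29297) - 2225 = 74435 - 2225 = 72210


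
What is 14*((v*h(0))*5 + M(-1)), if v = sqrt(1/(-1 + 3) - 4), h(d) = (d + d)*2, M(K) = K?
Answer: -14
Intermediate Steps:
h(d) = 4*d (h(d) = (2*d)*2 = 4*d)
v = I*sqrt(14)/2 (v = sqrt(1/2 - 4) = sqrt(-7/2) = I*sqrt(14)/2 ≈ 1.8708*I)
14*((v*h(0))*5 + M(-1)) = 14*(((I*sqrt(14)/2)*(4*0))*5 - 1) = 14*(((I*sqrt(14)/2)*0)*5 - 1) = 14*(0*5 - 1) = 14*(0 - 1) = 14*(-1) = -14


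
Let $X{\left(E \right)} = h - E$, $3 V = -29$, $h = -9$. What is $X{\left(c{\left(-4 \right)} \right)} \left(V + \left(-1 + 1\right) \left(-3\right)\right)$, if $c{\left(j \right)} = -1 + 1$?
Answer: $87$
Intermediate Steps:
$c{\left(j \right)} = 0$
$V = - \frac{29}{3}$ ($V = \frac{1}{3} \left(-29\right) = - \frac{29}{3} \approx -9.6667$)
$X{\left(E \right)} = -9 - E$
$X{\left(c{\left(-4 \right)} \right)} \left(V + \left(-1 + 1\right) \left(-3\right)\right) = \left(-9 - 0\right) \left(- \frac{29}{3} + \left(-1 + 1\right) \left(-3\right)\right) = \left(-9 + 0\right) \left(- \frac{29}{3} + 0 \left(-3\right)\right) = - 9 \left(- \frac{29}{3} + 0\right) = \left(-9\right) \left(- \frac{29}{3}\right) = 87$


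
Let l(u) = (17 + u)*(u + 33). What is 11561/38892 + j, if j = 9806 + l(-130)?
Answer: 807681725/38892 ≈ 20767.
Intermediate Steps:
l(u) = (17 + u)*(33 + u)
j = 20767 (j = 9806 + (561 + (-130)² + 50*(-130)) = 9806 + (561 + 16900 - 6500) = 9806 + 10961 = 20767)
11561/38892 + j = 11561/38892 + 20767 = 807681725/38892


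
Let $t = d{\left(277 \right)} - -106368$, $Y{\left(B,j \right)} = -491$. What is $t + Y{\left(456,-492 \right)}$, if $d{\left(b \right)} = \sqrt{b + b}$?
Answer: $105877 + \sqrt{554} \approx 1.059 \cdot 10^{5}$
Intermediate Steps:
$d{\left(b \right)} = \sqrt{2} \sqrt{b}$ ($d{\left(b \right)} = \sqrt{2 b} = \sqrt{2} \sqrt{b}$)
$t = 106368 + \sqrt{554}$ ($t = \sqrt{2} \sqrt{277} - -106368 = \sqrt{554} + 106368 = 106368 + \sqrt{554} \approx 1.0639 \cdot 10^{5}$)
$t + Y{\left(456,-492 \right)} = \left(106368 + \sqrt{554}\right) - 491 = 105877 + \sqrt{554}$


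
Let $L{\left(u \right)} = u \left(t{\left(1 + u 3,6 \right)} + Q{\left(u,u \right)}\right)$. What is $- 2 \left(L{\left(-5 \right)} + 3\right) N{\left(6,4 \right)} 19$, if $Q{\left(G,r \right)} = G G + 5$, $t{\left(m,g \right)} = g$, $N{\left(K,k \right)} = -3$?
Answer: $-20178$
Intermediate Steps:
$Q{\left(G,r \right)} = 5 + G^{2}$ ($Q{\left(G,r \right)} = G^{2} + 5 = 5 + G^{2}$)
$L{\left(u \right)} = u \left(11 + u^{2}\right)$ ($L{\left(u \right)} = u \left(6 + \left(5 + u^{2}\right)\right) = u \left(11 + u^{2}\right)$)
$- 2 \left(L{\left(-5 \right)} + 3\right) N{\left(6,4 \right)} 19 = - 2 \left(- 5 \left(11 + \left(-5\right)^{2}\right) + 3\right) \left(-3\right) 19 = - 2 \left(- 5 \left(11 + 25\right) + 3\right) \left(-3\right) 19 = - 2 \left(\left(-5\right) 36 + 3\right) \left(-3\right) 19 = - 2 \left(-180 + 3\right) \left(-3\right) 19 = \left(-2\right) \left(-177\right) \left(-3\right) 19 = 354 \left(-3\right) 19 = \left(-1062\right) 19 = -20178$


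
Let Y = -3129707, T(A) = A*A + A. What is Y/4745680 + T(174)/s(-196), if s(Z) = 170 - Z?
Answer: 23893413873/289486480 ≈ 82.537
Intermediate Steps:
T(A) = A + A² (T(A) = A² + A = A + A²)
Y/4745680 + T(174)/s(-196) = -3129707/4745680 + (174*(1 + 174))/(170 - 1*(-196)) = -3129707*1/4745680 + (174*175)/(170 + 196) = -3129707/4745680 + 30450/366 = -3129707/4745680 + 30450*(1/366) = -3129707/4745680 + 5075/61 = 23893413873/289486480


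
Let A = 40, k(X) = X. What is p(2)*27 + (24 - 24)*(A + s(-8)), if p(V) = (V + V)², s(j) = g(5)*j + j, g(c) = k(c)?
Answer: 432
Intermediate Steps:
g(c) = c
s(j) = 6*j (s(j) = 5*j + j = 6*j)
p(V) = 4*V² (p(V) = (2*V)² = 4*V²)
p(2)*27 + (24 - 24)*(A + s(-8)) = (4*2²)*27 + (24 - 24)*(40 + 6*(-8)) = (4*4)*27 + 0*(40 - 48) = 16*27 + 0*(-8) = 432 + 0 = 432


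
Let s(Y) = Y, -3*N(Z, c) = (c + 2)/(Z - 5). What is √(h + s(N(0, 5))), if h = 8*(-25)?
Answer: I*√44895/15 ≈ 14.126*I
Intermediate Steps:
N(Z, c) = -(2 + c)/(3*(-5 + Z)) (N(Z, c) = -(c + 2)/(3*(Z - 5)) = -(2 + c)/(3*(-5 + Z)))
h = -200
√(h + s(N(0, 5))) = √(-200 + (-2 - 1*5)/(3*(-5 + 0))) = √(-200 + (⅓)*(-2 - 5)/(-5)) = √(-200 + (⅓)*(-⅕)*(-7)) = √(-200 + 7/15) = √(-2993/15) = I*√44895/15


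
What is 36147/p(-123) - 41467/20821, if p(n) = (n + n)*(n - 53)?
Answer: -347579515/300488672 ≈ -1.1567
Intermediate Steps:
p(n) = 2*n*(-53 + n) (p(n) = (2*n)*(-53 + n) = 2*n*(-53 + n))
36147/p(-123) - 41467/20821 = 36147/((2*(-123)*(-53 - 123))) - 41467/20821 = 36147/((2*(-123)*(-176))) - 41467*1/20821 = 36147/43296 - 41467/20821 = 36147*(1/43296) - 41467/20821 = 12049/14432 - 41467/20821 = -347579515/300488672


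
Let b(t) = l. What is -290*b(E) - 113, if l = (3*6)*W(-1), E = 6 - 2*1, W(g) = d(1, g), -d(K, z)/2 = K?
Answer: 10327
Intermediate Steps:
d(K, z) = -2*K
W(g) = -2 (W(g) = -2*1 = -2)
E = 4 (E = 6 - 2 = 4)
l = -36 (l = (3*6)*(-2) = 18*(-2) = -36)
b(t) = -36
-290*b(E) - 113 = -290*(-36) - 113 = 10440 - 113 = 10327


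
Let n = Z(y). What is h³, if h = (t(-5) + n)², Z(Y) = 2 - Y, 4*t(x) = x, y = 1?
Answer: 1/4096 ≈ 0.00024414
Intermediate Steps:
t(x) = x/4
n = 1 (n = 2 - 1*1 = 2 - 1 = 1)
h = 1/16 (h = ((¼)*(-5) + 1)² = (-5/4 + 1)² = (-¼)² = 1/16 ≈ 0.062500)
h³ = (1/16)³ = 1/4096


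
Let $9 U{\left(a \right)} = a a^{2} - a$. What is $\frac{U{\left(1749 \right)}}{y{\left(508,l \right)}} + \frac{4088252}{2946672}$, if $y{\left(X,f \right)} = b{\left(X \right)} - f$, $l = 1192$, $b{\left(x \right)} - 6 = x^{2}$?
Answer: $\frac{24343687735073}{10512989028} \approx 2315.6$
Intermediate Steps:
$b{\left(x \right)} = 6 + x^{2}$
$y{\left(X,f \right)} = 6 + X^{2} - f$ ($y{\left(X,f \right)} = \left(6 + X^{2}\right) - f = 6 + X^{2} - f$)
$U{\left(a \right)} = - \frac{a}{9} + \frac{a^{3}}{9}$ ($U{\left(a \right)} = \frac{a a^{2} - a}{9} = \frac{a^{3} - a}{9} = - \frac{a}{9} + \frac{a^{3}}{9}$)
$\frac{U{\left(1749 \right)}}{y{\left(508,l \right)}} + \frac{4088252}{2946672} = \frac{\frac{1}{9} \cdot 1749 \left(-1 + 1749^{2}\right)}{6 + 508^{2} - 1192} + \frac{4088252}{2946672} = \frac{\frac{1}{9} \cdot 1749 \left(-1 + 3059001\right)}{6 + 258064 - 1192} + 4088252 \cdot \frac{1}{2946672} = \frac{\frac{1}{9} \cdot 1749 \cdot 3059000}{256878} + \frac{1022063}{736668} = \frac{1783397000}{3} \cdot \frac{1}{256878} + \frac{1022063}{736668} = \frac{891698500}{385317} + \frac{1022063}{736668} = \frac{24343687735073}{10512989028}$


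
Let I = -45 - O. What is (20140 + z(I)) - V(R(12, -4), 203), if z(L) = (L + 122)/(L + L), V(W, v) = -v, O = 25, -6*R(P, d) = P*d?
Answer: 711992/35 ≈ 20343.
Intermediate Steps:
R(P, d) = -P*d/6
I = -70 (I = -45 - 1*25 = -45 - 25 = -70)
z(L) = (122 + L)/(2*L) (z(L) = (122 + L)/((2*L)) = (122 + L)*(1/(2*L)) = (122 + L)/(2*L))
(20140 + z(I)) - V(R(12, -4), 203) = (20140 + (½)*(122 - 70)/(-70)) - (-1)*203 = (20140 + (½)*(-1/70)*52) - 1*(-203) = (20140 - 13/35) + 203 = 704887/35 + 203 = 711992/35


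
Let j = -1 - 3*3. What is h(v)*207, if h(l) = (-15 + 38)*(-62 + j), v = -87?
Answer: -342792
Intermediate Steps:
j = -10 (j = -1 - 9 = -10)
h(l) = -1656 (h(l) = (-15 + 38)*(-62 - 10) = 23*(-72) = -1656)
h(v)*207 = -1656*207 = -342792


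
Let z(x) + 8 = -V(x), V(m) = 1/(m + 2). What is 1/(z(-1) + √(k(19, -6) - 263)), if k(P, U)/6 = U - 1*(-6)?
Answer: -9/344 - I*√263/344 ≈ -0.026163 - 0.047143*I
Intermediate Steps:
k(P, U) = 36 + 6*U (k(P, U) = 6*(U - 1*(-6)) = 6*(U + 6) = 6*(6 + U) = 36 + 6*U)
V(m) = 1/(2 + m)
z(x) = -8 - 1/(2 + x)
1/(z(-1) + √(k(19, -6) - 263)) = 1/((-17 - 8*(-1))/(2 - 1) + √((36 + 6*(-6)) - 263)) = 1/((-17 + 8)/1 + √((36 - 36) - 263)) = 1/(1*(-9) + √(0 - 263)) = 1/(-9 + √(-263)) = 1/(-9 + I*√263)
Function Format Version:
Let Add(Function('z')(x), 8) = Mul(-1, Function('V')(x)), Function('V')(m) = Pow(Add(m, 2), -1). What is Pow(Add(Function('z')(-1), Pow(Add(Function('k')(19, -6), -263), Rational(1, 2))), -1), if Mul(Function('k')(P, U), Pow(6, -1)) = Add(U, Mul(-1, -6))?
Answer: Add(Rational(-9, 344), Mul(Rational(-1, 344), I, Pow(263, Rational(1, 2)))) ≈ Add(-0.026163, Mul(-0.047143, I))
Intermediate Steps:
Function('k')(P, U) = Add(36, Mul(6, U)) (Function('k')(P, U) = Mul(6, Add(U, Mul(-1, -6))) = Mul(6, Add(U, 6)) = Mul(6, Add(6, U)) = Add(36, Mul(6, U)))
Function('V')(m) = Pow(Add(2, m), -1)
Function('z')(x) = Add(-8, Mul(-1, Pow(Add(2, x), -1)))
Pow(Add(Function('z')(-1), Pow(Add(Function('k')(19, -6), -263), Rational(1, 2))), -1) = Pow(Add(Mul(Pow(Add(2, -1), -1), Add(-17, Mul(-8, -1))), Pow(Add(Add(36, Mul(6, -6)), -263), Rational(1, 2))), -1) = Pow(Add(Mul(Pow(1, -1), Add(-17, 8)), Pow(Add(Add(36, -36), -263), Rational(1, 2))), -1) = Pow(Add(Mul(1, -9), Pow(Add(0, -263), Rational(1, 2))), -1) = Pow(Add(-9, Pow(-263, Rational(1, 2))), -1) = Pow(Add(-9, Mul(I, Pow(263, Rational(1, 2)))), -1)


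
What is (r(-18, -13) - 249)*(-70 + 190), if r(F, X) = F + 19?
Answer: -29760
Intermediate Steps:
r(F, X) = 19 + F
(r(-18, -13) - 249)*(-70 + 190) = ((19 - 18) - 249)*(-70 + 190) = (1 - 249)*120 = -248*120 = -29760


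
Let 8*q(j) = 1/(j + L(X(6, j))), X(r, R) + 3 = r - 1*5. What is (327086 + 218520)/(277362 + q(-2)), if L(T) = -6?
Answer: 34918784/17751167 ≈ 1.9671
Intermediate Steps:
X(r, R) = -8 + r (X(r, R) = -3 + (r - 1*5) = -3 + (r - 5) = -3 + (-5 + r) = -8 + r)
q(j) = 1/(8*(-6 + j)) (q(j) = 1/(8*(j - 6)) = 1/(8*(-6 + j)))
(327086 + 218520)/(277362 + q(-2)) = (327086 + 218520)/(277362 + 1/(8*(-6 - 2))) = 545606/(277362 + (⅛)/(-8)) = 545606/(277362 + (⅛)*(-⅛)) = 545606/(277362 - 1/64) = 545606/(17751167/64) = 545606*(64/17751167) = 34918784/17751167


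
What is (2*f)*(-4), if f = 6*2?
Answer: -96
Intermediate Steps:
f = 12
(2*f)*(-4) = (2*12)*(-4) = 24*(-4) = -96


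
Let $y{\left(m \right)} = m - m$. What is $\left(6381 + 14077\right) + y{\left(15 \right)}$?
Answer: $20458$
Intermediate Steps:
$y{\left(m \right)} = 0$
$\left(6381 + 14077\right) + y{\left(15 \right)} = \left(6381 + 14077\right) + 0 = 20458 + 0 = 20458$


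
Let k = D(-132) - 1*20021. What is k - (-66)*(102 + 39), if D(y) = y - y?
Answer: -10715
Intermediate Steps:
D(y) = 0
k = -20021 (k = 0 - 1*20021 = 0 - 20021 = -20021)
k - (-66)*(102 + 39) = -20021 - (-66)*(102 + 39) = -20021 - (-66)*141 = -20021 - 1*(-9306) = -20021 + 9306 = -10715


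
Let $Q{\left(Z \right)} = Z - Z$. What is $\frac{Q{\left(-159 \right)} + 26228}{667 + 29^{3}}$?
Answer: $\frac{6557}{6264} \approx 1.0468$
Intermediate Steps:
$Q{\left(Z \right)} = 0$
$\frac{Q{\left(-159 \right)} + 26228}{667 + 29^{3}} = \frac{0 + 26228}{667 + 29^{3}} = \frac{26228}{667 + 24389} = \frac{26228}{25056} = 26228 \cdot \frac{1}{25056} = \frac{6557}{6264}$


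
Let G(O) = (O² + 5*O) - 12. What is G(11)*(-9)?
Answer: -1476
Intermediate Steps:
G(O) = -12 + O² + 5*O
G(11)*(-9) = (-12 + 11² + 5*11)*(-9) = (-12 + 121 + 55)*(-9) = 164*(-9) = -1476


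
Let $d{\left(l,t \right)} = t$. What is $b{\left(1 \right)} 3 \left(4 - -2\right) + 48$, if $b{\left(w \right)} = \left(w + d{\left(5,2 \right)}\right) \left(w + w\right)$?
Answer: $156$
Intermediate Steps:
$b{\left(w \right)} = 2 w \left(2 + w\right)$ ($b{\left(w \right)} = \left(w + 2\right) \left(w + w\right) = \left(2 + w\right) 2 w = 2 w \left(2 + w\right)$)
$b{\left(1 \right)} 3 \left(4 - -2\right) + 48 = 2 \cdot 1 \left(2 + 1\right) 3 \left(4 - -2\right) + 48 = 2 \cdot 1 \cdot 3 \cdot 3 \left(4 + 2\right) + 48 = 6 \cdot 3 \cdot 6 + 48 = 6 \cdot 18 + 48 = 108 + 48 = 156$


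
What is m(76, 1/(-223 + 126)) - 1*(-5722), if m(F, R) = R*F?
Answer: 554958/97 ≈ 5721.2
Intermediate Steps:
m(F, R) = F*R
m(76, 1/(-223 + 126)) - 1*(-5722) = 76/(-223 + 126) - 1*(-5722) = 76/(-97) + 5722 = 76*(-1/97) + 5722 = -76/97 + 5722 = 554958/97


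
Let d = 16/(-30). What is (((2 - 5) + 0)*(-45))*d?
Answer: -72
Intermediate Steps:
d = -8/15 (d = 16*(-1/30) = -8/15 ≈ -0.53333)
(((2 - 5) + 0)*(-45))*d = (((2 - 5) + 0)*(-45))*(-8/15) = ((-3 + 0)*(-45))*(-8/15) = -3*(-45)*(-8/15) = 135*(-8/15) = -72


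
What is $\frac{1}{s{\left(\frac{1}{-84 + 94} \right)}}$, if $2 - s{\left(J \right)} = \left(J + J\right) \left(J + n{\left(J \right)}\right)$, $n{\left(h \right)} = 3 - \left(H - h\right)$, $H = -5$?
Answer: $\frac{25}{9} \approx 2.7778$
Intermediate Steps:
$n{\left(h \right)} = 8 + h$ ($n{\left(h \right)} = 3 - \left(-5 - h\right) = 3 + \left(5 + h\right) = 8 + h$)
$s{\left(J \right)} = 2 - 2 J \left(8 + 2 J\right)$ ($s{\left(J \right)} = 2 - \left(J + J\right) \left(J + \left(8 + J\right)\right) = 2 - 2 J \left(8 + 2 J\right)$)
$\frac{1}{s{\left(\frac{1}{-84 + 94} \right)}} = \frac{1}{2 - \frac{16}{-84 + 94} - 4 \left(\frac{1}{-84 + 94}\right)^{2}} = \frac{1}{2 - \frac{16}{10} - 4 \left(\frac{1}{10}\right)^{2}} = \frac{1}{2 - \frac{8}{5} - \frac{4}{100}} = \frac{1}{2 - \frac{8}{5} - \frac{1}{25}} = \frac{1}{\frac{9}{25}} = \frac{25}{9}$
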